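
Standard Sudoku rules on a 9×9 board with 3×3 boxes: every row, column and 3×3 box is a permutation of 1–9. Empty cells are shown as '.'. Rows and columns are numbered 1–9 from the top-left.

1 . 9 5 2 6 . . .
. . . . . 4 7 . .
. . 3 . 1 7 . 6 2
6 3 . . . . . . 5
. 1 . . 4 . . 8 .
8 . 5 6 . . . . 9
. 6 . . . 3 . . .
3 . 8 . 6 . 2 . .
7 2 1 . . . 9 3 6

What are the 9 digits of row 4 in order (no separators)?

637189425

R1C8 = 4: row 1 has {1,2,5,6,9}; col 8 has {3,6,8}; box has {2,6,7} → only 4 remains.
R7C3 = 4: row 7 has {3,6}; col 3 has {1,3,5,8,9}; box has {1,2,3,6,7,8} → only 4 remains.
R1C2 = 7: in row 1, 7 can only go here (every other open cell in that row sees a 7).
R6C2 = 4: row 6 has {5,6,8,9}; col 2 has {1,2,3,6,7}; box has {1,3,5,6,8} → only 4 remains.
R2C3 = 6: in row 2, 6 can only go here (every other open cell in that row sees a 6).
R2C1 = 2: in row 2, 2 can only go here (every other open cell in that row sees a 2).
R5C1 = 9: row 5 has {1,4,8}; col 1 has {1,2,3,6,7,8}; box has {1,3,4,5,6,8} → only 9 remains.
R7C1 = 5: row 7 has {3,4,6}; col 1 has {1,2,3,6,7,8,9}; box has {1,2,3,4,6,7,8} → only 5 remains.
R8C2 = 9: row 8 has {2,3,6,8}; col 2 has {1,2,3,4,6,7}; box has {1,2,3,4,5,6,7,8} → only 9 remains.
R3C1 = 4: row 3 has {1,2,3,6,7}; col 1 has {1,2,3,5,6,7,8,9}; box has {1,2,3,6,7,9} → only 4 remains.
R3C4 = 9: in row 3, 9 can only go here (every other open cell in that row sees a 9).
R2C8 = 9: in row 2, 9 can only go here (every other open cell in that row sees a 9).
R2C9 = 1: in row 2, 1 can only go here (every other open cell in that row sees a 1).
R2C2 = 5: in row 2, 5 can only go here (every other open cell in that row sees a 5).
R3C2 = 8: row 3 has {1,2,3,4,6,7,9}; col 2 has {1,2,3,4,5,6,7,9}; box has {1,2,3,4,5,6,7,9} → only 8 remains.
R3C7 = 5: row 3 has {1,2,3,4,6,7,8,9}; col 7 has {2,7,9}; box has {1,2,4,6,7,9} → only 5 remains.
R4C7 = 4: in row 4, 4 can only go here (every other open cell in that row sees a 4).
R5C6 = 5: in row 5, 5 can only go here (every other open cell in that row sees a 5).
R5C7 = 6: in row 5, 6 can only go here (every other open cell in that row sees a 6).
R8C6 = 1: row 8 has {2,3,6,8,9}; col 6 has {3,4,5,6,7}; box has {3,6} → only 1 remains.
R9C6 = 8: row 9 has {1,2,3,6,7,9}; col 6 has {1,3,4,5,6,7}; box has {1,3,6} → only 8 remains.
R6C6 = 2: row 6 has {4,5,6,8,9}; col 6 has {1,3,4,5,6,7,8}; box has {4,5,6} → only 2 remains.
R9C4 = 4: row 9 has {1,2,3,6,7,8,9}; col 4 has {5,6,9}; box has {1,3,6,8} → only 4 remains.
R9C5 = 5: row 9 has {1,2,3,4,6,7,8,9}; col 5 has {1,2,4,6}; box has {1,3,4,6,8} → only 5 remains.
R4C6 = 9: row 4 has {3,4,5,6}; col 6 has {1,2,3,4,5,6,7,8}; box has {2,4,5,6} → only 9 remains.
R8C4 = 7: row 8 has {1,2,3,6,8,9}; col 4 has {4,5,6,9}; box has {1,3,4,5,6,8} → only 7 remains.
R8C8 = 5: row 8 has {1,2,3,6,7,8,9}; col 8 has {3,4,6,8,9}; box has {2,3,6,9} → only 5 remains.
R8C9 = 4: row 8 has {1,2,3,5,6,7,8,9}; col 9 has {1,2,5,6,9}; box has {2,3,5,6,9} → only 4 remains.
R5C4 = 3: row 5 has {1,4,5,6,8,9}; col 4 has {4,5,6,7,9}; box has {2,4,5,6,9} → only 3 remains.
R5C9 = 7: row 5 has {1,3,4,5,6,8,9}; col 9 has {1,2,4,5,6,9}; box has {4,5,6,8,9} → only 7 remains.
R6C5 = 7: row 6 has {2,4,5,6,8,9}; col 5 has {1,2,4,5,6}; box has {2,3,4,5,6,9} → only 7 remains.
R6C8 = 1: row 6 has {2,4,5,6,7,8,9}; col 8 has {3,4,5,6,8,9}; box has {4,5,6,7,8,9} → only 1 remains.
R7C4 = 2: row 7 has {3,4,5,6}; col 4 has {3,4,5,6,7,9}; box has {1,3,4,5,6,7,8} → only 2 remains.
R7C5 = 9: row 7 has {2,3,4,5,6}; col 5 has {1,2,4,5,6,7}; box has {1,2,3,4,5,6,7,8} → only 9 remains.
R7C8 = 7: row 7 has {2,3,4,5,6,9}; col 8 has {1,3,4,5,6,8,9}; box has {2,3,4,5,6,9} → only 7 remains.
R7C9 = 8: row 7 has {2,3,4,5,6,7,9}; col 9 has {1,2,4,5,6,7,9}; box has {2,3,4,5,6,7,9} → only 8 remains.
R1C9 = 3: row 1 has {1,2,4,5,6,7,9}; col 9 has {1,2,4,5,6,7,8,9}; box has {1,2,4,5,6,7,9} → only 3 remains.
R2C4 = 8: row 2 has {1,2,4,5,6,7,9}; col 4 has {2,3,4,5,6,7,9}; box has {1,2,4,5,6,7,9} → only 8 remains.
R2C5 = 3: row 2 has {1,2,4,5,6,7,8,9}; col 5 has {1,2,4,5,6,7,9}; box has {1,2,4,5,6,7,8,9} → only 3 remains.
R4C4 = 1: row 4 has {3,4,5,6,9}; col 4 has {2,3,4,5,6,7,8,9}; box has {2,3,4,5,6,7,9} → only 1 remains.
R4C5 = 8: row 4 has {1,3,4,5,6,9}; col 5 has {1,2,3,4,5,6,7,9}; box has {1,2,3,4,5,6,7,9} → only 8 remains.
R4C8 = 2: row 4 has {1,3,4,5,6,8,9}; col 8 has {1,3,4,5,6,7,8,9}; box has {1,4,5,6,7,8,9} → only 2 remains.
R5C3 = 2: row 5 has {1,3,4,5,6,7,8,9}; col 3 has {1,3,4,5,6,8,9}; box has {1,3,4,5,6,8,9} → only 2 remains.
R6C7 = 3: row 6 has {1,2,4,5,6,7,8,9}; col 7 has {2,4,5,6,7,9}; box has {1,2,4,5,6,7,8,9} → only 3 remains.
R7C7 = 1: row 7 has {2,3,4,5,6,7,8,9}; col 7 has {2,3,4,5,6,7,9}; box has {2,3,4,5,6,7,8,9} → only 1 remains.
R1C7 = 8: row 1 has {1,2,3,4,5,6,7,9}; col 7 has {1,2,3,4,5,6,7,9}; box has {1,2,3,4,5,6,7,9} → only 8 remains.
R4C3 = 7: row 4 has {1,2,3,4,5,6,8,9}; col 3 has {1,2,3,4,5,6,8,9}; box has {1,2,3,4,5,6,8,9} → only 7 remains.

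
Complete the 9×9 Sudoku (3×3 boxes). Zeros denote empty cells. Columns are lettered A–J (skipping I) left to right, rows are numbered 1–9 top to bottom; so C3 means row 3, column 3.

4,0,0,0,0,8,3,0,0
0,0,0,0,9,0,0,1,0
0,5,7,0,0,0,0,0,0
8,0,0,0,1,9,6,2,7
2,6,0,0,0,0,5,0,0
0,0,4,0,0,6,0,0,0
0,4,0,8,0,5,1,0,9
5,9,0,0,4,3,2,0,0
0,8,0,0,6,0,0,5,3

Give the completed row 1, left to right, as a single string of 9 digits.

416578392

B4 = 3: row 4 has {1,2,6,7,8,9}; col 2 has {4,5,6,8,9}; box has {2,4,6,8} → only 3 remains.
C4 = 5: row 4 has {1,2,3,6,7,8,9}; col 3 has {4,7}; box has {2,3,4,6,8} → only 5 remains.
D4 = 4: row 4 has {1,2,3,5,6,7,8,9}; col 4 has {8}; box has {1,6,9} → only 4 remains.
F5 = 7: row 5 has {2,5,6}; col 6 has {3,5,6,8,9}; box has {1,4,6,9} → only 7 remains.
B2 = 2: row 2 has {1,9}; col 2 has {3,4,5,6,8,9}; box has {4,5,7} → only 2 remains.
F2 = 4: row 2 has {1,2,9}; col 6 has {3,5,6,7,8,9}; box has {8,9} → only 4 remains.
D5 = 3: row 5 has {2,5,6,7}; col 4 has {4,8}; box has {1,4,6,7,9} → only 3 remains.
E5 = 8: row 5 has {2,3,5,6,7}; col 5 has {1,4,6,9}; box has {1,3,4,6,7,9} → only 8 remains.
B1 = 1: row 1 has {3,4,8}; col 2 has {2,3,4,5,6,8,9}; box has {2,4,5,7} → only 1 remains.
B6 = 7: row 6 has {4,6}; col 2 has {1,2,3,4,5,6,8,9}; box has {2,3,4,5,6,8} → only 7 remains.
H6 = 3: in row 6, 3 can only go here (every other open cell in that row sees a 3).
G9 = 4: in row 9, 4 can only go here (every other open cell in that row sees a 4).
D9 = 9: in row 9, 9 can only go here (every other open cell in that row sees a 9).
A9 = 7: in row 9, 7 can only go here (every other open cell in that row sees a 7).
A6 = 1: in column 1, 1 can only go here (every other open cell in that column sees a 1).
C5 = 9: row 5 has {2,3,5,6,7,8}; col 3 has {4,5,7}; box has {1,2,3,4,5,6,7,8} → only 9 remains.
H5 = 4: row 5 has {2,3,5,6,7,8,9}; col 8 has {1,2,3,5}; box has {2,3,5,6,7} → only 4 remains.
J5 = 1: row 5 has {2,3,4,5,6,7,8,9}; col 9 has {3,7,9}; box has {2,3,4,5,6,7} → only 1 remains.
J6 = 8: row 6 has {1,3,4,6,7}; col 9 has {1,3,7,9}; box has {1,2,3,4,5,6,7} → only 8 remains.
J8 = 6: row 8 has {2,3,4,5,9}; col 9 has {1,3,7,8,9}; box has {1,2,3,4,5,9} → only 6 remains.
C1 = 6: row 1 has {1,3,4,8}; col 3 has {4,5,7,9}; box has {1,2,4,5,7} → only 6 remains.
A2 = 3: row 2 has {1,2,4,9}; col 1 has {1,2,4,5,7,8}; box has {1,2,4,5,6,7} → only 3 remains.
C2 = 8: row 2 has {1,2,3,4,9}; col 3 has {4,5,6,7,9}; box has {1,2,3,4,5,6,7} → only 8 remains.
G2 = 7: row 2 has {1,2,3,4,8,9}; col 7 has {1,2,3,4,5,6}; box has {1,3} → only 7 remains.
J2 = 5: row 2 has {1,2,3,4,7,8,9}; col 9 has {1,3,6,7,8,9}; box has {1,3,7} → only 5 remains.
A3 = 9: row 3 has {5,7}; col 1 has {1,2,3,4,5,7,8}; box has {1,2,3,4,5,6,7,8} → only 9 remains.
G3 = 8: row 3 has {5,7,9}; col 7 has {1,2,3,4,5,6,7}; box has {1,3,5,7} → only 8 remains.
H3 = 6: row 3 has {5,7,8,9}; col 8 has {1,2,3,4,5}; box has {1,3,5,7,8} → only 6 remains.
G6 = 9: row 6 has {1,3,4,6,7,8}; col 7 has {1,2,3,4,5,6,7,8}; box has {1,2,3,4,5,6,7,8} → only 9 remains.
A7 = 6: row 7 has {1,4,5,8,9}; col 1 has {1,2,3,4,5,7,8,9}; box has {4,5,7,8,9} → only 6 remains.
H7 = 7: row 7 has {1,4,5,6,8,9}; col 8 has {1,2,3,4,5,6}; box has {1,2,3,4,5,6,9} → only 7 remains.
C8 = 1: row 8 has {2,3,4,5,6,9}; col 3 has {4,5,6,7,8,9}; box has {4,5,6,7,8,9} → only 1 remains.
D8 = 7: row 8 has {1,2,3,4,5,6,9}; col 4 has {3,4,8,9}; box has {3,4,5,6,8,9} → only 7 remains.
H8 = 8: row 8 has {1,2,3,4,5,6,7,9}; col 8 has {1,2,3,4,5,6,7}; box has {1,2,3,4,5,6,7,9} → only 8 remains.
C9 = 2: row 9 has {3,4,5,6,7,8,9}; col 3 has {1,4,5,6,7,8,9}; box has {1,4,5,6,7,8,9} → only 2 remains.
F9 = 1: row 9 has {2,3,4,5,6,7,8,9}; col 6 has {3,4,5,6,7,8,9}; box has {3,4,5,6,7,8,9} → only 1 remains.
H1 = 9: row 1 has {1,3,4,6,8}; col 8 has {1,2,3,4,5,6,7,8}; box has {1,3,5,6,7,8} → only 9 remains.
J1 = 2: row 1 has {1,3,4,6,8,9}; col 9 has {1,3,5,6,7,8,9}; box has {1,3,5,6,7,8,9} → only 2 remains.
D2 = 6: row 2 has {1,2,3,4,5,7,8,9}; col 4 has {3,4,7,8,9}; box has {4,8,9} → only 6 remains.
F3 = 2: row 3 has {5,6,7,8,9}; col 6 has {1,3,4,5,6,7,8,9}; box has {4,6,8,9} → only 2 remains.
J3 = 4: row 3 has {2,5,6,7,8,9}; col 9 has {1,2,3,5,6,7,8,9}; box has {1,2,3,5,6,7,8,9} → only 4 remains.
C7 = 3: row 7 has {1,4,5,6,7,8,9}; col 3 has {1,2,4,5,6,7,8,9}; box has {1,2,4,5,6,7,8,9} → only 3 remains.
E7 = 2: row 7 has {1,3,4,5,6,7,8,9}; col 5 has {1,4,6,8,9}; box has {1,3,4,5,6,7,8,9} → only 2 remains.
D1 = 5: row 1 has {1,2,3,4,6,8,9}; col 4 has {3,4,6,7,8,9}; box has {2,4,6,8,9} → only 5 remains.
E1 = 7: row 1 has {1,2,3,4,5,6,8,9}; col 5 has {1,2,4,6,8,9}; box has {2,4,5,6,8,9} → only 7 remains.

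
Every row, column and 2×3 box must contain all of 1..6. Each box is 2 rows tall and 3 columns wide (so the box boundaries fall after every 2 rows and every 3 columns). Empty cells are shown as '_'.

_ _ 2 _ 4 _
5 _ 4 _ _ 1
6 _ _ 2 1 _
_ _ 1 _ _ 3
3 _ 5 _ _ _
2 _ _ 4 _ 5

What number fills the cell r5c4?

1

r1c1 = 1 (sole candidate).
r1c6 = 6 (sole candidate).
r2c4 = 3 (sole candidate).
r2c5 = 2 (sole candidate).
r3c3 = 3 (sole candidate).
r3c6 = 4 (sole candidate).
r4c1 = 4 (sole candidate).
r5c5 = 6 (sole candidate).
r5c6 = 2 (sole candidate).
r6c3 = 6 (sole candidate).
r6c5 = 3 (sole candidate).
r1c2 = 3 (sole candidate).
r1c4 = 5 (sole candidate).
r2c2 = 6 (sole candidate).
r3c2 = 5 (sole candidate).
r4c2 = 2 (sole candidate).
r4c4 = 6 (sole candidate).
r4c5 = 5 (sole candidate).
r5c4 = 1: row 5 has {2,3,5,6}; col 4 has {2,3,4,5,6}; box has {2,3,4,5,6} → only 1 remains.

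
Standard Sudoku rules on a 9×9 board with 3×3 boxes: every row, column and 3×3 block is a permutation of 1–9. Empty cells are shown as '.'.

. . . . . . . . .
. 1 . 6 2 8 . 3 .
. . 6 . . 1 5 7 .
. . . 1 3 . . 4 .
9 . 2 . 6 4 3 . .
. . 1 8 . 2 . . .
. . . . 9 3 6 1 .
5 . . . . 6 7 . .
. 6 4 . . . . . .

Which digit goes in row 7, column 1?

row 3, column 5 = 4 (sole candidate).
row 6, column 7 = 9 (sole candidate).
row 2, column 7 = 4 (sole candidate).
row 2, column 9 = 9 (sole candidate).
row 2, column 1 = 7 (sole candidate).
row 2, column 3 = 5 (sole candidate).
row 4, column 6 = 9 (hidden single in row 4).
row 5, column 9 = 1 (hidden single in row 5).
row 1, column 7 = 1 (hidden single in row 1).
row 8, column 5 = 1 (hidden single in row 8).
row 9, column 1 = 1 (hidden single in row 9).
row 9, column 8 = 9 (hidden single in row 9).
row 9, column 9 = 3 (hidden single in row 9).
row 9, column 5 = 8 (hidden single in column 5).
row 9, column 7 = 2 (sole candidate).
row 4, column 7 = 8 (sole candidate).
row 5, column 8 = 5 (sole candidate).
row 6, column 8 = 6 (sole candidate).
row 6, column 9 = 7 (sole candidate).
row 8, column 8 = 8 (sole candidate).
row 8, column 9 = 4 (sole candidate).
row 1, column 8 = 2 (sole candidate).
row 3, column 9 = 8 (sole candidate).
row 4, column 1 = 6 (sole candidate).
row 4, column 3 = 7 (sole candidate).
row 4, column 9 = 2 (sole candidate).
row 5, column 2 = 8 (sole candidate).
row 5, column 4 = 7 (sole candidate).
row 6, column 5 = 5 (sole candidate).
row 7, column 3 = 8 (sole candidate).
row 7, column 9 = 5 (sole candidate).
row 8, column 4 = 2 (sole candidate).
row 9, column 4 = 5 (sole candidate).
row 9, column 6 = 7 (sole candidate).
row 1, column 5 = 7 (sole candidate).
row 1, column 6 = 5 (sole candidate).
row 1, column 9 = 6 (sole candidate).
row 4, column 2 = 5 (sole candidate).
row 7, column 1 = 2: row 7 has {1,3,5,6,8,9}; col 1 has {1,5,6,7,9}; box has {1,4,5,6,8} → only 2 remains.

2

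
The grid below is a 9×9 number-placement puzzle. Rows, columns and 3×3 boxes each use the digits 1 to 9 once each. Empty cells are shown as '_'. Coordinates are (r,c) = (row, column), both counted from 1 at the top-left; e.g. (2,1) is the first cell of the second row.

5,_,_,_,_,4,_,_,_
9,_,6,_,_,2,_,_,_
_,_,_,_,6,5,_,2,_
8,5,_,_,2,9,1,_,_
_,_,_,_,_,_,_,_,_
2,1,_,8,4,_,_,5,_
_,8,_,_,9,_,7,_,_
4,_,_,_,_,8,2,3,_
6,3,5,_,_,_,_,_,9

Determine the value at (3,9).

4

(7,1) = 1: row 7 has {7,8,9}; col 1 has {2,4,5,6,8,9}; box has {3,4,5,6,8} → only 1 remains.
(7,3) = 2: row 7 has {1,7,8,9}; col 3 has {5,6}; box has {1,3,4,5,6,8} → only 2 remains.
(1,2) = 2: in row 1, 2 can only go here (every other open cell in that row sees a 2).
(5,9) = 2: in row 5, 2 can only go here (every other open cell in that row sees a 2).
(9,4) = 2: in row 9, 2 can only go here (every other open cell in that row sees a 2).
(5,2) = 6: in column 2, 6 can only go here (every other open cell in that column sees a 6).
(8,2) = 9: in column 2, 9 can only go here (every other open cell in that column sees a 9).
(8,3) = 7: row 8 has {2,3,4,8,9}; col 3 has {2,5,6}; box has {1,2,3,4,5,6,8,9} → only 7 remains.
(7,4) = 4: in column 4, 4 can only go here (every other open cell in that column sees a 4).
(7,8) = 6: row 7 has {1,2,4,7,8,9}; col 8 has {2,3,5}; box has {2,3,7,9} → only 6 remains.
(7,9) = 5: row 7 has {1,2,4,6,7,8,9}; col 9 has {2,9}; box has {2,3,6,7,9} → only 5 remains.
(8,9) = 1: row 8 has {2,3,4,7,8,9}; col 9 has {2,5,9}; box has {2,3,5,6,7,9} → only 1 remains.
(7,6) = 3: row 7 has {1,2,4,5,6,7,8,9}; col 6 has {2,4,5,8,9}; box has {2,4,8,9} → only 3 remains.
(8,5) = 5: row 8 has {1,2,3,4,7,8,9}; col 5 has {2,4,6,9}; box has {2,3,4,8,9} → only 5 remains.
(8,4) = 6: row 8 has {1,2,3,4,5,7,8,9}; col 4 has {2,4,8}; box has {2,3,4,5,8,9} → only 6 remains.
(2,7) = 5: in row 2, 5 can only go here (every other open cell in that row sees a 5).
(4,9) = 6: in row 4, 6 can only go here (every other open cell in that row sees a 6).
(1,7) = 6: in row 1, 6 can only go here (every other open cell in that row sees a 6).
(5,4) = 5: in row 5, 5 can only go here (every other open cell in that row sees a 5).
(6,6) = 6: in row 6, 6 can only go here (every other open cell in that row sees a 6).
(6,9) = 7: in row 6, 7 can only go here (every other open cell in that row sees a 7).
(4,8) = 4: row 4 has {1,2,5,6,8,9}; col 8 has {2,3,5,6}; box has {1,2,5,6,7} → only 4 remains.
(9,8) = 8: row 9 has {2,3,5,6,9}; col 8 has {2,3,4,5,6}; box has {1,2,3,5,6,7,9} → only 8 remains.
(4,3) = 3: row 4 has {1,2,4,5,6,8,9}; col 3 has {2,5,6,7}; box has {1,2,5,6,8} → only 3 remains.
(4,4) = 7: row 4 has {1,2,3,4,5,6,8,9}; col 4 has {2,4,5,6,8}; box has {2,4,5,6,8,9} → only 7 remains.
(5,1) = 7: row 5 has {2,5,6}; col 1 has {1,2,4,5,6,8,9}; box has {1,2,3,5,6,8} → only 7 remains.
(5,6) = 1: row 5 has {2,5,6,7}; col 6 has {2,3,4,5,6,8,9}; box has {2,4,5,6,7,8,9} → only 1 remains.
(5,8) = 9: row 5 has {1,2,5,6,7}; col 8 has {2,3,4,5,6,8}; box has {1,2,4,5,6,7} → only 9 remains.
(6,3) = 9: row 6 has {1,2,4,5,6,7,8}; col 3 has {2,3,5,6,7}; box has {1,2,3,5,6,7,8} → only 9 remains.
(6,7) = 3: row 6 has {1,2,4,5,6,7,8,9}; col 7 has {1,2,5,6,7}; box has {1,2,4,5,6,7,9} → only 3 remains.
(9,6) = 7: row 9 has {2,3,5,6,8,9}; col 6 has {1,2,3,4,5,6,8,9}; box has {2,3,4,5,6,8,9} → only 7 remains.
(9,7) = 4: row 9 has {2,3,5,6,7,8,9}; col 7 has {1,2,3,5,6,7}; box has {1,2,3,5,6,7,8,9} → only 4 remains.
(3,1) = 3: row 3 has {2,5,6}; col 1 has {1,2,4,5,6,7,8,9}; box has {2,5,6,9} → only 3 remains.
(5,3) = 4: row 5 has {1,2,5,6,7,9}; col 3 has {2,3,5,6,7,9}; box has {1,2,3,5,6,7,8,9} → only 4 remains.
(5,5) = 3: row 5 has {1,2,4,5,6,7,9}; col 5 has {2,4,5,6,9}; box has {1,2,4,5,6,7,8,9} → only 3 remains.
(5,7) = 8: row 5 has {1,2,3,4,5,6,7,9}; col 7 has {1,2,3,4,5,6,7}; box has {1,2,3,4,5,6,7,9} → only 8 remains.
(9,5) = 1: row 9 has {2,3,4,5,6,7,8,9}; col 5 has {2,3,4,5,6,9}; box has {2,3,4,5,6,7,8,9} → only 1 remains.
(3,7) = 9: row 3 has {2,3,5,6}; col 7 has {1,2,3,4,5,6,7,8}; box has {2,5,6} → only 9 remains.
(3,4) = 1: row 3 has {2,3,5,6,9}; col 4 has {2,4,5,6,7,8}; box has {2,4,5,6} → only 1 remains.
(2,4) = 3: row 2 has {2,5,6,9}; col 4 has {1,2,4,5,6,7,8}; box has {1,2,4,5,6} → only 3 remains.
(3,3) = 8: row 3 has {1,2,3,5,6,9}; col 3 has {2,3,4,5,6,7,9}; box has {2,3,5,6,9} → only 8 remains.
(3,9) = 4: row 3 has {1,2,3,5,6,8,9}; col 9 has {1,2,5,6,7,9}; box has {2,5,6,9} → only 4 remains.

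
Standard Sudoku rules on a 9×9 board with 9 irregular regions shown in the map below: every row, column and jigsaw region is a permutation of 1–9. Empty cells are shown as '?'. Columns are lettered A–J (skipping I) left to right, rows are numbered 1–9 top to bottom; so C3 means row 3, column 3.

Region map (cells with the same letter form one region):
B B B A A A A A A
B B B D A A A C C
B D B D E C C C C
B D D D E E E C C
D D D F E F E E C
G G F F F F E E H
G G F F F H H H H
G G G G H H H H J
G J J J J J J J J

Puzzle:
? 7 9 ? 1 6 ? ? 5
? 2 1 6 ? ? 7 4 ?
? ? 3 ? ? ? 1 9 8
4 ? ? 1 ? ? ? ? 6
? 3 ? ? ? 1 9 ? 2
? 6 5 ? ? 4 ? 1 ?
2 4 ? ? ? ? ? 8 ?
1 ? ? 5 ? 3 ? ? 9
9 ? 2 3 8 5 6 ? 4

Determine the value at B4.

9

A1 = 8: row 1 has {1,5,6,7,9}; col 1 has {1,2,4,9}; region has {1,2,3,4,7,9} → only 8 remains.
A2 = 5: row 2 has {1,2,4,6,7}; col 1 has {1,2,4,8,9}; region has {1,2,3,4,7,8,9} → only 5 remains.
J2 = 3: row 2 has {1,2,4,5,6,7}; col 9 has {2,4,5,6,8,9}; region has {1,2,4,6,8,9} → only 3 remains.
A3 = 6: row 3 has {1,3,8,9}; col 1 has {1,2,4,5,8,9}; region has {1,2,3,4,5,7,8,9} → only 6 remains.
B3 = 5: row 3 has {1,3,6,8,9}; col 2 has {2,3,4,6,7}; region has {1,3,6} → only 5 remains.
F3 = 7: row 3 has {1,3,5,6,8,9}; col 6 has {1,3,4,5,6}; region has {1,2,3,4,6,8,9} → only 7 remains.
H4 = 5: row 4 has {1,4,6}; col 8 has {1,4,8,9}; region has {1,2,3,4,6,7,8,9} → only 5 remains.
A5 = 7: row 5 has {1,2,3,9}; col 1 has {1,2,4,5,6,8,9}; region has {1,3,5,6} → only 7 remains.
D5 = 8: row 5 has {1,2,3,7,9}; col 4 has {1,3,5,6}; region has {1,4,5} → only 8 remains.
H5 = 6: row 5 has {1,2,3,7,8,9}; col 8 has {1,4,5,8,9}; region has {1,9} → only 6 remains.
A6 = 3: row 6 has {1,4,5,6}; col 1 has {1,2,4,5,6,7,8,9}; region has {1,2,4,5,6,9} → only 3 remains.
J6 = 7: row 6 has {1,3,4,5,6}; col 9 has {2,3,4,5,6,8,9}; region has {3,8} → only 7 remains.
F7 = 9: row 7 has {2,4,8}; col 6 has {1,3,4,5,6,7}; region has {3,7,8} → only 9 remains.
G7 = 5: row 7 has {2,4,8,9}; col 7 has {1,6,7,9}; region has {3,7,8,9} → only 5 remains.
J7 = 1: row 7 has {2,4,5,8,9}; col 9 has {2,3,4,5,6,7,8,9}; region has {3,5,7,8,9} → only 1 remains.
B8 = 8: row 8 has {1,3,5,9}; col 2 has {2,3,4,5,6,7}; region has {1,2,3,4,5,6,9} → only 8 remains.
C8 = 7: row 8 has {1,3,5,8,9}; col 3 has {1,2,3,5,9}; region has {1,2,3,4,5,6,8,9} → only 7 remains.
H8 = 2: row 8 has {1,3,5,7,8,9}; col 8 has {1,4,5,6,8,9}; region has {1,3,5,7,8,9} → only 2 remains.
B9 = 1: row 9 has {2,3,4,5,6,8,9}; col 2 has {2,3,4,5,6,7,8}; region has {2,3,4,5,6,8,9} → only 1 remains.
H9 = 7: row 9 has {1,2,3,4,5,6,8,9}; col 8 has {1,2,4,5,6,8,9}; region has {1,2,3,4,5,6,8,9} → only 7 remains.
H1 = 3: row 1 has {1,5,6,7,8,9}; col 8 has {1,2,4,5,6,7,8,9}; region has {1,5,6,7} → only 3 remains.
E2 = 9: row 2 has {1,2,3,4,5,6,7}; col 5 has {1,8}; region has {1,3,5,6,7} → only 9 remains.
F2 = 8: row 2 has {1,2,3,4,5,6,7,9}; col 6 has {1,3,4,5,6,7,9}; region has {1,3,5,6,7,9} → only 8 remains.
B4 = 9: row 4 has {1,4,5,6}; col 2 has {1,2,3,4,5,6,7,8}; region has {1,3,5,6,7} → only 9 remains.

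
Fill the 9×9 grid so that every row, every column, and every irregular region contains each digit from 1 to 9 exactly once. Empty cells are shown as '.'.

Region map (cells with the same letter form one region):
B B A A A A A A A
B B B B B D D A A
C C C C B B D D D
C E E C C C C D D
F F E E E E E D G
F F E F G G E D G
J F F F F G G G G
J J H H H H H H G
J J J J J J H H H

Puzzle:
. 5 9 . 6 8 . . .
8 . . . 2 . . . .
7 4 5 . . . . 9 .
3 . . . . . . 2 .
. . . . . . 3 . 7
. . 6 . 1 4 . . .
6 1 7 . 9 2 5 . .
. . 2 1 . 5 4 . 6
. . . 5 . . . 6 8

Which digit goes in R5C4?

9

R3C5 = 3 (sole candidate).
R3C9 = 1 (sole candidate).
R4C5 = 8 (sole candidate).
R7C9 = 3 (sole candidate).
R8C1 = 9 (sole candidate).
R8C5 = 7 (sole candidate).
R8C8 = 3 (sole candidate).
R9C5 = 4 (sole candidate).
R9C7 = 9 (sole candidate).
R3C6 = 6 (sole candidate).
R3C7 = 8 (sole candidate).
R5C5 = 5 (sole candidate).
R5C8 = 4 (sole candidate).
R6C9 = 9 (sole candidate).
R7C8 = 8 (sole candidate).
R8C2 = 8 (sole candidate).
R3C4 = 2 (sole candidate).
R4C9 = 5 (sole candidate).
R5C1 = 2 (sole candidate).
R5C2 = 6 (sole candidate).
R6C1 = 5 (sole candidate).
R6C2 = 3 (sole candidate).
R6C4 = 8 (sole candidate).
R6C8 = 7 (sole candidate).
R7C4 = 4 (sole candidate).
R9C1 = 1 (sole candidate).
R9C3 = 3 (sole candidate).
R9C6 = 7 (sole candidate).
R1C1 = 4 (sole candidate).
R1C8 = 1 (sole candidate).
R1C9 = 2 (sole candidate).
R2C3 = 1 (sole candidate).
R2C6 = 3 (sole candidate).
R2C7 = 6 (sole candidate).
R2C8 = 5 (sole candidate).
R2C9 = 4 (sole candidate).
R4C3 = 4 (sole candidate).
R4C7 = 1 (sole candidate).
R5C3 = 8 (sole candidate).
R5C4 = 9: row 5 has {2,3,4,5,6,7,8}; col 4 has {1,2,4,5,8}; region has {3,4,5,6,8} → only 9 remains.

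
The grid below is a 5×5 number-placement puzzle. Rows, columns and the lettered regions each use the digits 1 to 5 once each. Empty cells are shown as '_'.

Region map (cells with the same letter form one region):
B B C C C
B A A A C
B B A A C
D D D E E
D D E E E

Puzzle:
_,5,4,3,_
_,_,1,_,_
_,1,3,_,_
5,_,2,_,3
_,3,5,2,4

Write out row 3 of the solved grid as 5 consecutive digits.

row 1, column 1 = 2 (sole candidate).
row 1, column 5 = 1 (sole candidate).
row 3, column 1 = 4: row 3 has {1,3}; col 1 has {2,5}; region has {1,2,5} → only 4 remains.
row 3, column 4 = 5: row 3 has {1,3,4}; col 4 has {2,3}; region has {1,3} → only 5 remains.
row 3, column 5 = 2: row 3 has {1,3,4,5}; col 5 has {1,3,4}; region has {1,3,4} → only 2 remains.

41352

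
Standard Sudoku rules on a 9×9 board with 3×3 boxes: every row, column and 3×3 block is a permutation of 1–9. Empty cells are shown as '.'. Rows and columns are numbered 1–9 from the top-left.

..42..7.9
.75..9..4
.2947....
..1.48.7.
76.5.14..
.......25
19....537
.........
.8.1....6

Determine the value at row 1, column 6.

3

row 4, column 9 = 3: row 4 has {1,4,7,8}; col 9 has {4,5,6,7,9}; box has {2,4,5,7} → only 3 remains.
row 5, column 9 = 8: row 5 has {1,4,5,6,7}; col 9 has {3,4,5,6,7,9}; box has {2,3,4,5,7} → only 8 remains.
row 3, column 9 = 1: row 3 has {2,4,7,9}; col 9 has {3,4,5,6,7,8,9}; box has {4,7,9} → only 1 remains.
row 4, column 2 = 5: row 4 has {1,3,4,7,8}; col 2 has {2,6,7,8,9}; box has {1,6,7} → only 5 remains.
row 5, column 8 = 9: row 5 has {1,4,5,6,7,8}; col 8 has {2,3,7}; box has {2,3,4,5,7,8} → only 9 remains.
row 8, column 9 = 2: row 8 has {}; col 9 has {1,3,4,5,6,7,8,9}; box has {3,5,6,7} → only 2 remains.
row 9, column 7 = 9: row 9 has {1,6,8}; col 7 has {4,5,7}; box has {2,3,5,6,7} → only 9 remains.
row 9, column 8 = 4: row 9 has {1,6,8,9}; col 8 has {2,3,7,9}; box has {2,3,5,6,7,9} → only 4 remains.
row 4, column 7 = 6: row 4 has {1,3,4,5,7,8}; col 7 has {4,5,7,9}; box has {2,3,4,5,7,8,9} → only 6 remains.
row 6, column 7 = 1: row 6 has {2,5}; col 7 has {4,5,6,7,9}; box has {2,3,4,5,6,7,8,9} → only 1 remains.
row 8, column 7 = 8: row 8 has {2}; col 7 has {1,4,5,6,7,9}; box has {2,3,4,5,6,7,9} → only 8 remains.
row 8, column 8 = 1: row 8 has {2,8}; col 8 has {2,3,4,7,9}; box has {2,3,4,5,6,7,8,9} → only 1 remains.
row 3, column 7 = 3: row 3 has {1,2,4,7,9}; col 7 has {1,4,5,6,7,8,9}; box has {1,4,7,9} → only 3 remains.
row 4, column 4 = 9: row 4 has {1,3,4,5,6,7,8}; col 4 has {1,2,4,5}; box has {1,4,5,8} → only 9 remains.
row 2, column 7 = 2: row 2 has {4,5,7,9}; col 7 has {1,3,4,5,6,7,8,9}; box has {1,3,4,7,9} → only 2 remains.
row 4, column 1 = 2: row 4 has {1,3,4,5,6,7,8,9}; col 1 has {1,7}; box has {1,5,6,7} → only 2 remains.
row 5, column 3 = 3: row 5 has {1,4,5,6,7,8,9}; col 3 has {1,4,5,9}; box has {1,2,5,6,7} → only 3 remains.
row 5, column 5 = 2: row 5 has {1,3,4,5,6,7,8,9}; col 5 has {4,7}; box has {1,4,5,8,9} → only 2 remains.
row 6, column 2 = 4: row 6 has {1,2,5}; col 2 has {2,5,6,7,8,9}; box has {1,2,3,5,6,7} → only 4 remains.
row 6, column 3 = 8: row 6 has {1,2,4,5}; col 3 has {1,3,4,5,9}; box has {1,2,3,4,5,6,7} → only 8 remains.
row 8, column 2 = 3: row 8 has {1,2,8}; col 2 has {2,4,5,6,7,8,9}; box has {1,8,9} → only 3 remains.
row 9, column 1 = 5: row 9 has {1,4,6,8,9}; col 1 has {1,2,7}; box has {1,3,8,9} → only 5 remains.
row 9, column 5 = 3: row 9 has {1,4,5,6,8,9}; col 5 has {2,4,7}; box has {1} → only 3 remains.
row 1, column 2 = 1: row 1 has {2,4,7,9}; col 2 has {2,3,4,5,6,7,8,9}; box has {2,4,5,7,9} → only 1 remains.
row 6, column 1 = 9: row 6 has {1,2,4,5,8}; col 1 has {1,2,5,7}; box has {1,2,3,4,5,6,7,8} → only 9 remains.
row 6, column 5 = 6: row 6 has {1,2,4,5,8,9}; col 5 has {2,3,4,7}; box has {1,2,4,5,8,9} → only 6 remains.
row 7, column 5 = 8: row 7 has {1,3,5,7,9}; col 5 has {2,3,4,6,7}; box has {1,3} → only 8 remains.
row 1, column 5 = 5: row 1 has {1,2,4,7,9}; col 5 has {2,3,4,6,7,8}; box has {2,4,7,9} → only 5 remains.
row 2, column 5 = 1: row 2 has {2,4,5,7,9}; col 5 has {2,3,4,5,6,7,8}; box has {2,4,5,7,9} → only 1 remains.
row 3, column 6 = 6: row 3 has {1,2,3,4,7,9}; col 6 has {1,8,9}; box has {1,2,4,5,7,9} → only 6 remains.
row 7, column 4 = 6: row 7 has {1,3,5,7,8,9}; col 4 has {1,2,4,5,9}; box has {1,3,8} → only 6 remains.
row 8, column 4 = 7: row 8 has {1,2,3,8}; col 4 has {1,2,4,5,6,9}; box has {1,3,6,8} → only 7 remains.
row 8, column 5 = 9: row 8 has {1,2,3,7,8}; col 5 has {1,2,3,4,5,6,7,8}; box has {1,3,6,7,8} → only 9 remains.
row 9, column 6 = 2: row 9 has {1,3,4,5,6,8,9}; col 6 has {1,6,8,9}; box has {1,3,6,7,8,9} → only 2 remains.
row 1, column 6 = 3: row 1 has {1,2,4,5,7,9}; col 6 has {1,2,6,8,9}; box has {1,2,4,5,6,7,9} → only 3 remains.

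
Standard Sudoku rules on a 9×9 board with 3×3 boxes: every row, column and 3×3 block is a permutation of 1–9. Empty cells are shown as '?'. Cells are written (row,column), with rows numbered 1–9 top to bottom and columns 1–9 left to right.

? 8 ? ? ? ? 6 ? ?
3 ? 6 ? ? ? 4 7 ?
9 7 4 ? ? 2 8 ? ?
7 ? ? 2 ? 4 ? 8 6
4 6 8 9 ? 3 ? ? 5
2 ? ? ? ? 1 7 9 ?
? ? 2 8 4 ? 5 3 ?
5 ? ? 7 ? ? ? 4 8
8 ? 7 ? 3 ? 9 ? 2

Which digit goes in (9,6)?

5

(1,1) = 1 (sole candidate).
(1,3) = 5 (sole candidate).
(1,8) = 2 (sole candidate).
(2,2) = 2 (sole candidate).
(4,5) = 5 (sole candidate).
(5,5) = 7 (sole candidate).
(5,8) = 1 (sole candidate).
(6,3) = 3 (sole candidate).
(6,4) = 6 (sole candidate).
(6,5) = 8 (sole candidate).
(6,9) = 4 (sole candidate).
(7,1) = 6 (sole candidate).
(7,6) = 9 (sole candidate).
(8,6) = 6 (sole candidate).
(8,7) = 1 (sole candidate).
(9,6) = 5: row 9 has {2,3,7,8,9}; col 6 has {1,2,3,4,6,9}; box has {3,4,6,7,8,9} → only 5 remains.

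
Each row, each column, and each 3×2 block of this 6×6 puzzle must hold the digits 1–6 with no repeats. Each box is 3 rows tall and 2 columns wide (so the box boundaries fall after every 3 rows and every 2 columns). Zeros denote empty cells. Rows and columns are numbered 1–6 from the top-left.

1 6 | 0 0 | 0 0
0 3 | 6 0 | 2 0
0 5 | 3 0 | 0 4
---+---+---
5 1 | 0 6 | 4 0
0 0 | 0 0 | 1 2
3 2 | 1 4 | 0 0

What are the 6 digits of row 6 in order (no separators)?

row 2, column 1 = 4: row 2 has {2,3,6}; col 1 has {1,3,5}; box has {1,3,5,6} → only 4 remains.
row 3, column 1 = 2: row 3 has {3,4,5}; col 1 has {1,3,4,5}; box has {1,3,4,5,6} → only 2 remains.
row 3, column 4 = 1: row 3 has {2,3,4,5}; col 4 has {4,6}; box has {3,6} → only 1 remains.
row 3, column 5 = 6: row 3 has {1,2,3,4,5}; col 5 has {1,2,4}; box has {2,4} → only 6 remains.
row 4, column 3 = 2: row 4 has {1,4,5,6}; col 3 has {1,3,6}; box has {1,4,6} → only 2 remains.
row 4, column 6 = 3: row 4 has {1,2,4,5,6}; col 6 has {2,4}; box has {1,2,4} → only 3 remains.
row 5, column 1 = 6: row 5 has {1,2}; col 1 has {1,2,3,4,5}; box has {1,2,3,5} → only 6 remains.
row 5, column 2 = 4: row 5 has {1,2,6}; col 2 has {1,2,3,5,6}; box has {1,2,3,5,6} → only 4 remains.
row 5, column 3 = 5: row 5 has {1,2,4,6}; col 3 has {1,2,3,6}; box has {1,2,4,6} → only 5 remains.
row 5, column 4 = 3: row 5 has {1,2,4,5,6}; col 4 has {1,4,6}; box has {1,2,4,5,6} → only 3 remains.
row 6, column 5 = 5: row 6 has {1,2,3,4}; col 5 has {1,2,4,6}; box has {1,2,3,4} → only 5 remains.
row 6, column 6 = 6: row 6 has {1,2,3,4,5}; col 6 has {2,3,4}; box has {1,2,3,4,5} → only 6 remains.

321456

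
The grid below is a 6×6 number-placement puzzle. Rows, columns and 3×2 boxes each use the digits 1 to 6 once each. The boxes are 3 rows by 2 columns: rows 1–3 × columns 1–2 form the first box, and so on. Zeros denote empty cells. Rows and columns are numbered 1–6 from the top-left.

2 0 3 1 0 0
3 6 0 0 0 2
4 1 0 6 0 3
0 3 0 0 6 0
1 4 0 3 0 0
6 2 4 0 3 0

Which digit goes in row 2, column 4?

row 1, column 2 = 5: row 1 has {1,2,3}; col 2 has {1,2,3,4,6}; box has {1,2,3,4,6} → only 5 remains.
row 1, column 5 = 4: row 1 has {1,2,3,5}; col 5 has {3,6}; box has {2,3} → only 4 remains.
row 1, column 6 = 6: row 1 has {1,2,3,4,5}; col 6 has {2,3}; box has {2,3,4} → only 6 remains.
row 2, column 3 = 5: row 2 has {2,3,6}; col 3 has {3,4}; box has {1,3,6} → only 5 remains.
row 2, column 4 = 4: row 2 has {2,3,5,6}; col 4 has {1,3,6}; box has {1,3,5,6} → only 4 remains.

4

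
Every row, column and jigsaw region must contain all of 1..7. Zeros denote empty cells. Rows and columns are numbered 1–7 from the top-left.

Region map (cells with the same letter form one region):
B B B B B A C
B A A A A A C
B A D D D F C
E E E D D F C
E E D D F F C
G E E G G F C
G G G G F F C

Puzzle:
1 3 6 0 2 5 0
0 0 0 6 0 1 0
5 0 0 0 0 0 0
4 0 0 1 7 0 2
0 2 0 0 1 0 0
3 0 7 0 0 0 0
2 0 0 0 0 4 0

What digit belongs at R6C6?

2

R2C1 = 7 (sole candidate).
R2C2 = 4 (sole candidate).
R2C5 = 3 (sole candidate).
R2C7 = 5 (sole candidate).
R3C2 = 7 (sole candidate).
R5C1 = 6 (sole candidate).
R1C4 = 4 (sole candidate).
R1C7 = 7 (sole candidate).
R2C3 = 2 (sole candidate).
R4C2 = 5 (sole candidate).
R4C3 = 3 (sole candidate).
R4C6 = 6 (sole candidate).
R6C2 = 1 (sole candidate).
R6C4 = 5 (sole candidate).
R6C6 = 2: row 6 has {1,3,5,7}; col 6 has {1,4,5,6}; region has {1,4,6} → only 2 remains.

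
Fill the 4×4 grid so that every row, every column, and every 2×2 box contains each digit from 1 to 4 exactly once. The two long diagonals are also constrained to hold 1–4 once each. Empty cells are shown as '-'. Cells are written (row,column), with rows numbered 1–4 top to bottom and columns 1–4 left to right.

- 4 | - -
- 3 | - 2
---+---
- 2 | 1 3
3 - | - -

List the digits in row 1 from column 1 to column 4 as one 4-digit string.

(1,1) = 2: row 1 has {4}; col 1 has {3}; box has {3,4}; main diagonal has {1,3} → only 2 remains.
(1,3) = 3: row 1 has {2,4}; col 3 has {1}; box has {2} → only 3 remains.
(1,4) = 1: row 1 has {2,3,4}; col 4 has {2,3}; box has {2,3}; anti-diagonal has {2,3} → only 1 remains.

2431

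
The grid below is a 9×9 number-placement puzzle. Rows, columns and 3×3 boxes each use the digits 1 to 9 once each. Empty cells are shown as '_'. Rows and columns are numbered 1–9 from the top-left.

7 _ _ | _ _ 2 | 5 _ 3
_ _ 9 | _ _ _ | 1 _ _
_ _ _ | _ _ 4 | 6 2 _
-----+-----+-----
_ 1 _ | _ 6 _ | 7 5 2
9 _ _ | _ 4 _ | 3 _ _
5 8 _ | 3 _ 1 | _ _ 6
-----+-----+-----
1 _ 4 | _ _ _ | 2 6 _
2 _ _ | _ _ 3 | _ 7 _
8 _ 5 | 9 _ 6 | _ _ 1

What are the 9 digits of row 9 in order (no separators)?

R3C1 = 3 (sole candidate).
R3C2 = 5 (sole candidate).
R4C1 = 4 (sole candidate).
R4C3 = 3 (sole candidate).
R4C4 = 8 (sole candidate).
R4C6 = 9 (sole candidate).
R5C9 = 8 (sole candidate).
R8C3 = 6 (sole candidate).
R9C7 = 4: row 9 has {1,5,6,8,9}; col 7 has {1,2,3,5,6,7}; box has {1,2,6,7} → only 4 remains.
R9C8 = 3: row 9 has {1,4,5,6,8,9}; col 8 has {2,5,6,7}; box has {1,2,4,6,7} → only 3 remains.
R2C1 = 6 (sole candidate).
R5C8 = 1 (sole candidate).
R6C7 = 9 (sole candidate).
R6C8 = 4 (sole candidate).
R8C2 = 9 (sole candidate).
R8C7 = 8 (sole candidate).
R8C9 = 5 (sole candidate).
R9C2 = 7: row 9 has {1,3,4,5,6,8,9}; col 2 has {1,5,8,9}; box has {1,2,4,5,6,8,9} → only 7 remains.
R9C5 = 2: row 9 has {1,3,4,5,6,7,8,9}; col 5 has {4,6}; box has {3,6,9} → only 2 remains.

875926431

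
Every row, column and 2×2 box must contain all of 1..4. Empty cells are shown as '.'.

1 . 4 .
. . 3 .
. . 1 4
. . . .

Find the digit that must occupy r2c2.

r1c4 = 2: row 1 has {1,4}; col 4 has {4}; box has {3,4} → only 2 remains.
r2c4 = 1: row 2 has {3}; col 4 has {2,4}; box has {2,3,4} → only 1 remains.
r4c3 = 2: row 4 has {}; col 3 has {1,3,4}; box has {1,4} → only 2 remains.
r4c4 = 3: row 4 has {2}; col 4 has {1,2,4}; box has {1,2,4} → only 3 remains.
r1c2 = 3: row 1 has {1,2,4}; col 2 has {}; box has {1} → only 3 remains.
r3c2 = 2: row 3 has {1,4}; col 2 has {3}; box has {} → only 2 remains.
r4c1 = 4: row 4 has {2,3}; col 1 has {1}; box has {2} → only 4 remains.
r4c2 = 1: row 4 has {2,3,4}; col 2 has {2,3}; box has {2,4} → only 1 remains.
r2c1 = 2: row 2 has {1,3}; col 1 has {1,4}; box has {1,3} → only 2 remains.
r2c2 = 4: row 2 has {1,2,3}; col 2 has {1,2,3}; box has {1,2,3} → only 4 remains.

4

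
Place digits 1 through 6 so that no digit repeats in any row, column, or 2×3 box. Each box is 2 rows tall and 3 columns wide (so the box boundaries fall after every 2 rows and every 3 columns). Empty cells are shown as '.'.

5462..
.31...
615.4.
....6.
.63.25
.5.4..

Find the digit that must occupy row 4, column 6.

row 2, column 1 = 2: row 2 has {1,3}; col 1 has {5,6}; box has {1,3,4,5,6} → only 2 remains.
row 2, column 5 = 5: row 2 has {1,2,3}; col 5 has {2,4,6}; box has {2} → only 5 remains.
row 3, column 4 = 3: row 3 has {1,4,5,6}; col 4 has {2,4}; box has {4,6} → only 3 remains.
row 3, column 6 = 2: row 3 has {1,3,4,5,6}; col 6 has {5}; box has {3,4,6} → only 2 remains.
row 4, column 2 = 2: row 4 has {6}; col 2 has {1,3,4,5,6}; box has {1,5,6} → only 2 remains.
row 4, column 3 = 4: row 4 has {2,6}; col 3 has {1,3,5,6}; box has {1,2,5,6} → only 4 remains.
row 4, column 6 = 1: row 4 has {2,4,6}; col 6 has {2,5}; box has {2,3,4,6} → only 1 remains.

1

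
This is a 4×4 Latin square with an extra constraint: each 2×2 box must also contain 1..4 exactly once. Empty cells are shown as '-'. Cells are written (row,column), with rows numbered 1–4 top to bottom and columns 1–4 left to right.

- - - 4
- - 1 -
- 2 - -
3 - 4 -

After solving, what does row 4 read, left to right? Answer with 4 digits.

3142

(3,3) = 3: row 3 has {2}; col 3 has {1,4}; box has {4} → only 3 remains.
(3,4) = 1: row 3 has {2,3}; col 4 has {4}; box has {3,4} → only 1 remains.
(4,2) = 1: row 4 has {3,4}; col 2 has {2}; box has {2,3} → only 1 remains.
(4,4) = 2: row 4 has {1,3,4}; col 4 has {1,4}; box has {1,3,4} → only 2 remains.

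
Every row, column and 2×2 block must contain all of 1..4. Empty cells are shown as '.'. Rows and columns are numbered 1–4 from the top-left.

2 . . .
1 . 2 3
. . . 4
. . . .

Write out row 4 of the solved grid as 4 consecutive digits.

row 1, column 4 = 1 (sole candidate).
row 2, column 2 = 4 (sole candidate).
row 3, column 1 = 3 (sole candidate).
row 3, column 3 = 1 (sole candidate).
row 4, column 1 = 4: row 4 has {}; col 1 has {1,2,3}; box has {3} → only 4 remains.
row 4, column 3 = 3: row 4 has {4}; col 3 has {1,2}; box has {1,4} → only 3 remains.
row 4, column 4 = 2: row 4 has {3,4}; col 4 has {1,3,4}; box has {1,3,4} → only 2 remains.
row 1, column 2 = 3 (sole candidate).
row 1, column 3 = 4 (sole candidate).
row 3, column 2 = 2 (sole candidate).
row 4, column 2 = 1: row 4 has {2,3,4}; col 2 has {2,3,4}; box has {2,3,4} → only 1 remains.

4132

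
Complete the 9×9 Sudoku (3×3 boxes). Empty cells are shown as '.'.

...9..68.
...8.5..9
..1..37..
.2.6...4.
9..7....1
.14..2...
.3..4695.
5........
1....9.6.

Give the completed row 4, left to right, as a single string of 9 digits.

row 3, column 8 = 2: row 3 has {1,3,7}; col 8 has {4,5,6,8}; box has {6,7,8,9} → only 2 remains.
row 5, column 8 = 3: row 5 has {1,7,9}; col 8 has {2,4,5,6,8}; box has {1,4} → only 3 remains.
row 2, column 8 = 1: row 2 has {5,8,9}; col 8 has {2,3,4,5,6,8}; box has {2,6,7,8,9} → only 1 remains.
row 3, column 4 = 4: row 3 has {1,2,3,7}; col 4 has {6,7,8,9}; box has {3,5,8,9} → only 4 remains.
row 3, column 5 = 6: row 3 has {1,2,3,4,7}; col 5 has {4}; box has {3,4,5,8,9} → only 6 remains.
row 3, column 9 = 5: row 3 has {1,2,3,4,6,7}; col 9 has {1,9}; box has {1,2,6,7,8,9} → only 5 remains.
row 8, column 8 = 7: row 8 has {5}; col 8 has {1,2,3,4,5,6,8}; box has {5,6,9} → only 7 remains.
row 3, column 1 = 8: row 3 has {1,2,3,4,5,6,7}; col 1 has {1,5,9}; box has {1} → only 8 remains.
row 3, column 2 = 9: row 3 has {1,2,3,4,5,6,7,8}; col 2 has {1,2,3}; box has {1,8} → only 9 remains.
row 6, column 8 = 9: row 6 has {1,2,4}; col 8 has {1,2,3,4,5,6,7,8}; box has {1,3,4} → only 9 remains.
row 4, column 5 = 9: in row 4, 9 can only go here (every other open cell in that row sees a 9).
row 4, column 6 = 1: in row 4, 1 can only go here (every other open cell in that row sees a 1).
row 1, column 6 = 7: row 1 has {6,8,9}; col 6 has {1,2,3,5,6,9}; box has {3,4,5,6,8,9} → only 7 remains.
row 2, column 5 = 2: row 2 has {1,5,8,9}; col 5 has {4,6,9}; box has {3,4,5,6,7,8,9} → only 2 remains.
row 8, column 6 = 8: row 8 has {5,7}; col 6 has {1,2,3,5,6,7,9}; box has {4,6,9} → only 8 remains.
row 1, column 5 = 1: row 1 has {6,7,8,9}; col 5 has {2,4,6,9}; box has {2,3,4,5,6,7,8,9} → only 1 remains.
row 5, column 6 = 4: row 5 has {1,3,7,9}; col 6 has {1,2,3,5,6,7,8,9}; box has {1,2,6,7,9} → only 4 remains.
row 8, column 5 = 3: row 8 has {5,7,8}; col 5 has {1,2,4,6,9}; box has {4,6,8,9} → only 3 remains.
row 5, column 7 = 2: in row 5, 2 can only go here (every other open cell in that row sees a 2).
row 7, column 4 = 1: in row 7, 1 can only go here (every other open cell in that row sees a 1).
row 8, column 4 = 2: row 8 has {3,5,7,8}; col 4 has {1,4,6,7,8,9}; box has {1,3,4,6,8,9} → only 2 remains.
row 8, column 9 = 4: row 8 has {2,3,5,7,8}; col 9 has {1,5,9}; box has {5,6,7,9} → only 4 remains.
row 9, column 4 = 5: row 9 has {1,6,9}; col 4 has {1,2,4,6,7,8,9}; box has {1,2,3,4,6,8,9} → only 5 remains.
row 9, column 5 = 7: row 9 has {1,5,6,9}; col 5 has {1,2,3,4,6,9}; box has {1,2,3,4,5,6,8,9} → only 7 remains.
row 1, column 9 = 3: row 1 has {1,6,7,8,9}; col 9 has {1,4,5,9}; box has {1,2,5,6,7,8,9} → only 3 remains.
row 2, column 7 = 4: row 2 has {1,2,5,8,9}; col 7 has {2,6,7,9}; box has {1,2,3,5,6,7,8,9} → only 4 remains.
row 6, column 4 = 3: row 6 has {1,2,4,9}; col 4 has {1,2,4,5,6,7,8,9}; box has {1,2,4,6,7,9} → only 3 remains.
row 8, column 2 = 6: row 8 has {2,3,4,5,7,8}; col 2 has {1,2,3,9}; box has {1,3,5} → only 6 remains.
row 8, column 3 = 9: row 8 has {2,3,4,5,6,7,8}; col 3 has {1,4}; box has {1,3,5,6} → only 9 remains.
row 8, column 7 = 1: row 8 has {2,3,4,5,6,7,8,9}; col 7 has {2,4,6,7,9}; box has {4,5,6,7,9} → only 1 remains.
row 2, column 2 = 7: row 2 has {1,2,4,5,8,9}; col 2 has {1,2,3,6,9}; box has {1,8,9} → only 7 remains.
row 5, column 3 = 6: in row 5, 6 can only go here (every other open cell in that row sees a 6).
row 2, column 3 = 3: row 2 has {1,2,4,5,7,8,9}; col 3 has {1,4,6,9}; box has {1,7,8,9} → only 3 remains.
row 6, column 1 = 7: row 6 has {1,2,3,4,9}; col 1 has {1,5,8,9}; box has {1,2,4,6,9} → only 7 remains.
row 7, column 1 = 2: row 7 has {1,3,4,5,6,9}; col 1 has {1,5,7,8,9}; box has {1,3,5,6,9} → only 2 remains.
row 7, column 9 = 8: row 7 has {1,2,3,4,5,6,9}; col 9 has {1,3,4,5,9}; box has {1,4,5,6,7,9} → only 8 remains.
row 9, column 3 = 8: row 9 has {1,5,6,7,9}; col 3 has {1,3,4,6,9}; box has {1,2,3,5,6,9} → only 8 remains.
row 9, column 7 = 3: row 9 has {1,5,6,7,8,9}; col 7 has {1,2,4,6,7,9}; box has {1,4,5,6,7,8,9} → only 3 remains.
row 9, column 9 = 2: row 9 has {1,3,5,6,7,8,9}; col 9 has {1,3,4,5,8,9}; box has {1,3,4,5,6,7,8,9} → only 2 remains.
row 1, column 1 = 4: row 1 has {1,3,6,7,8,9}; col 1 has {1,2,5,7,8,9}; box has {1,3,7,8,9} → only 4 remains.
row 1, column 2 = 5: row 1 has {1,3,4,6,7,8,9}; col 2 has {1,2,3,6,7,9}; box has {1,3,4,7,8,9} → only 5 remains.
row 1, column 3 = 2: row 1 has {1,3,4,5,6,7,8,9}; col 3 has {1,3,4,6,8,9}; box has {1,3,4,5,7,8,9} → only 2 remains.
row 2, column 1 = 6: row 2 has {1,2,3,4,5,7,8,9}; col 1 has {1,2,4,5,7,8,9}; box has {1,2,3,4,5,7,8,9} → only 6 remains.
row 4, column 1 = 3: row 4 has {1,2,4,6,9}; col 1 has {1,2,4,5,6,7,8,9}; box has {1,2,4,6,7,9} → only 3 remains.
row 4, column 3 = 5: row 4 has {1,2,3,4,6,9}; col 3 has {1,2,3,4,6,8,9}; box has {1,2,3,4,6,7,9} → only 5 remains.
row 4, column 7 = 8: row 4 has {1,2,3,4,5,6,9}; col 7 has {1,2,3,4,6,7,9}; box has {1,2,3,4,9} → only 8 remains.
row 4, column 9 = 7: row 4 has {1,2,3,4,5,6,8,9}; col 9 has {1,2,3,4,5,8,9}; box has {1,2,3,4,8,9} → only 7 remains.

325691847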